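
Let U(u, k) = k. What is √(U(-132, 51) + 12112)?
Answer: √12163 ≈ 110.29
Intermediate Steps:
√(U(-132, 51) + 12112) = √(51 + 12112) = √12163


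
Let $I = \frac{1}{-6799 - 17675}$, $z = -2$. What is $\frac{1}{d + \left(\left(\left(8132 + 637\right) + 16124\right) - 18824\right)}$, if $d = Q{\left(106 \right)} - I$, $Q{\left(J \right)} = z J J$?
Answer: $- \frac{24474}{401447021} \approx -6.0964 \cdot 10^{-5}$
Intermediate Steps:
$Q{\left(J \right)} = - 2 J^{2}$ ($Q{\left(J \right)} = - 2 J J = - 2 J^{2}$)
$I = - \frac{1}{24474}$ ($I = \frac{1}{-24474} = - \frac{1}{24474} \approx -4.086 \cdot 10^{-5}$)
$d = - \frac{549979727}{24474}$ ($d = - 2 \cdot 106^{2} - - \frac{1}{24474} = \left(-2\right) 11236 + \frac{1}{24474} = -22472 + \frac{1}{24474} = - \frac{549979727}{24474} \approx -22472.0$)
$\frac{1}{d + \left(\left(\left(8132 + 637\right) + 16124\right) - 18824\right)} = \frac{1}{- \frac{549979727}{24474} + \left(\left(\left(8132 + 637\right) + 16124\right) - 18824\right)} = \frac{1}{- \frac{549979727}{24474} + \left(\left(8769 + 16124\right) - 18824\right)} = \frac{1}{- \frac{549979727}{24474} + \left(24893 - 18824\right)} = \frac{1}{- \frac{549979727}{24474} + 6069} = \frac{1}{- \frac{401447021}{24474}} = - \frac{24474}{401447021}$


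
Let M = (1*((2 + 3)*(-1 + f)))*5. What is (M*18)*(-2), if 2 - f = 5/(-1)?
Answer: -5400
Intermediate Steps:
f = 7 (f = 2 - 5/(-1) = 2 - 5*(-1) = 2 - 1*(-5) = 2 + 5 = 7)
M = 150 (M = (1*((2 + 3)*(-1 + 7)))*5 = (1*(5*6))*5 = (1*30)*5 = 30*5 = 150)
(M*18)*(-2) = (150*18)*(-2) = 2700*(-2) = -5400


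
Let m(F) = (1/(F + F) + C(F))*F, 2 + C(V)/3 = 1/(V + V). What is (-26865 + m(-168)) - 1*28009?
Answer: -53864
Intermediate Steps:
C(V) = -6 + 3/(2*V) (C(V) = -6 + 3/(V + V) = -6 + 3/((2*V)) = -6 + 3*(1/(2*V)) = -6 + 3/(2*V))
m(F) = F*(-6 + 2/F) (m(F) = (1/(F + F) + (-6 + 3/(2*F)))*F = (1/(2*F) + (-6 + 3/(2*F)))*F = (-6 + 2/F)*F = F*(-6 + 2/F))
(-26865 + m(-168)) - 1*28009 = (-26865 + (2 - 6*(-168))) - 1*28009 = (-26865 + (2 + 1008)) - 28009 = (-26865 + 1010) - 28009 = -25855 - 28009 = -53864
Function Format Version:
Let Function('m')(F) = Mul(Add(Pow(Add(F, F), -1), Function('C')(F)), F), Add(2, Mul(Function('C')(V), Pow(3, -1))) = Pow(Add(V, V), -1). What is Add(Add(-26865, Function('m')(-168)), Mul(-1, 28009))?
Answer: -53864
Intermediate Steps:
Function('C')(V) = Add(-6, Mul(Rational(3, 2), Pow(V, -1))) (Function('C')(V) = Add(-6, Mul(3, Pow(Add(V, V), -1))) = Add(-6, Mul(3, Pow(Mul(2, V), -1))) = Add(-6, Mul(3, Mul(Rational(1, 2), Pow(V, -1)))) = Add(-6, Mul(Rational(3, 2), Pow(V, -1))))
Function('m')(F) = Mul(F, Add(-6, Mul(2, Pow(F, -1)))) (Function('m')(F) = Mul(Add(Pow(Add(F, F), -1), Add(-6, Mul(Rational(3, 2), Pow(F, -1)))), F) = Mul(Add(Pow(Mul(2, F), -1), Add(-6, Mul(Rational(3, 2), Pow(F, -1)))), F) = Mul(Add(Mul(Rational(1, 2), Pow(F, -1)), Add(-6, Mul(Rational(3, 2), Pow(F, -1)))), F) = Mul(Add(-6, Mul(2, Pow(F, -1))), F) = Mul(F, Add(-6, Mul(2, Pow(F, -1)))))
Add(Add(-26865, Function('m')(-168)), Mul(-1, 28009)) = Add(Add(-26865, Add(2, Mul(-6, -168))), Mul(-1, 28009)) = Add(Add(-26865, Add(2, 1008)), -28009) = Add(Add(-26865, 1010), -28009) = Add(-25855, -28009) = -53864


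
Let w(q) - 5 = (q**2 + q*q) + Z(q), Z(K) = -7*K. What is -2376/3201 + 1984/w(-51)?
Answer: -52040/134927 ≈ -0.38569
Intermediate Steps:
w(q) = 5 - 7*q + 2*q**2 (w(q) = 5 + ((q**2 + q*q) - 7*q) = 5 + ((q**2 + q**2) - 7*q) = 5 + (2*q**2 - 7*q) = 5 + (-7*q + 2*q**2) = 5 - 7*q + 2*q**2)
-2376/3201 + 1984/w(-51) = -2376/3201 + 1984/(5 - 7*(-51) + 2*(-51)**2) = -2376*1/3201 + 1984/(5 + 357 + 2*2601) = -72/97 + 1984/(5 + 357 + 5202) = -72/97 + 1984/5564 = -72/97 + 1984*(1/5564) = -72/97 + 496/1391 = -52040/134927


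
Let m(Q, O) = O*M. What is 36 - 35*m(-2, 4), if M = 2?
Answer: -244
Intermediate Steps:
m(Q, O) = 2*O (m(Q, O) = O*2 = 2*O)
36 - 35*m(-2, 4) = 36 - 70*4 = 36 - 35*8 = 36 - 280 = -244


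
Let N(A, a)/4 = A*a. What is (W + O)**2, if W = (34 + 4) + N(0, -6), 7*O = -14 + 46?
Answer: 88804/49 ≈ 1812.3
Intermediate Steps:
O = 32/7 (O = (-14 + 46)/7 = (1/7)*32 = 32/7 ≈ 4.5714)
N(A, a) = 4*A*a (N(A, a) = 4*(A*a) = 4*A*a)
W = 38 (W = (34 + 4) + 4*0*(-6) = 38 + 0 = 38)
(W + O)**2 = (38 + 32/7)**2 = (298/7)**2 = 88804/49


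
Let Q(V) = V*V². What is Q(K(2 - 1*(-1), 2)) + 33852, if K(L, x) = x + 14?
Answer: 37948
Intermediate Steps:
K(L, x) = 14 + x
Q(V) = V³
Q(K(2 - 1*(-1), 2)) + 33852 = (14 + 2)³ + 33852 = 16³ + 33852 = 4096 + 33852 = 37948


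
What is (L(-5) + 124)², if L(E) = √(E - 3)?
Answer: 15368 + 496*I*√2 ≈ 15368.0 + 701.45*I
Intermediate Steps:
L(E) = √(-3 + E)
(L(-5) + 124)² = (√(-3 - 5) + 124)² = (√(-8) + 124)² = (2*I*√2 + 124)² = (124 + 2*I*√2)²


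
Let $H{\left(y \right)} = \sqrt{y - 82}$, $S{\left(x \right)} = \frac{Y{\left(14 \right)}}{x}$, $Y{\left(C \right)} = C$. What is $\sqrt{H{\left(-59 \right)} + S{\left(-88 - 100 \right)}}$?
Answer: $\frac{\sqrt{-658 + 8836 i \sqrt{141}}}{94} \approx 2.429 + 2.4443 i$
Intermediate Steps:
$S{\left(x \right)} = \frac{14}{x}$
$H{\left(y \right)} = \sqrt{-82 + y}$
$\sqrt{H{\left(-59 \right)} + S{\left(-88 - 100 \right)}} = \sqrt{\sqrt{-82 - 59} + \frac{14}{-88 - 100}} = \sqrt{\sqrt{-141} + \frac{14}{-88 - 100}} = \sqrt{i \sqrt{141} + \frac{14}{-188}} = \sqrt{i \sqrt{141} + 14 \left(- \frac{1}{188}\right)} = \sqrt{i \sqrt{141} - \frac{7}{94}} = \sqrt{- \frac{7}{94} + i \sqrt{141}}$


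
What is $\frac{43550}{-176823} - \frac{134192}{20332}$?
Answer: $- \frac{6153422654}{898791309} \approx -6.8463$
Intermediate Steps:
$\frac{43550}{-176823} - \frac{134192}{20332} = 43550 \left(- \frac{1}{176823}\right) - \frac{33548}{5083} = - \frac{43550}{176823} - \frac{33548}{5083} = - \frac{6153422654}{898791309}$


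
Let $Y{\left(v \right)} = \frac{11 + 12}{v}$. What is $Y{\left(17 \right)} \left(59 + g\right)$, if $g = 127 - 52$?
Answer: $\frac{3082}{17} \approx 181.29$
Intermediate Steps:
$g = 75$
$Y{\left(v \right)} = \frac{23}{v}$
$Y{\left(17 \right)} \left(59 + g\right) = \frac{23}{17} \left(59 + 75\right) = 23 \cdot \frac{1}{17} \cdot 134 = \frac{23}{17} \cdot 134 = \frac{3082}{17}$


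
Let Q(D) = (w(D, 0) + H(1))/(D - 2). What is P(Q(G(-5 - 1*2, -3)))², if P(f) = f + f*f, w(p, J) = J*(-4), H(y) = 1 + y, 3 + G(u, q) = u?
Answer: 25/1296 ≈ 0.019290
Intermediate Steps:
G(u, q) = -3 + u
w(p, J) = -4*J
Q(D) = 2/(-2 + D) (Q(D) = (-4*0 + (1 + 1))/(D - 2) = (0 + 2)/(-2 + D) = 2/(-2 + D))
P(f) = f + f²
P(Q(G(-5 - 1*2, -3)))² = ((2/(-2 + (-3 + (-5 - 1*2))))*(1 + 2/(-2 + (-3 + (-5 - 1*2)))))² = ((2/(-2 + (-3 + (-5 - 2))))*(1 + 2/(-2 + (-3 + (-5 - 2)))))² = ((2/(-2 + (-3 - 7)))*(1 + 2/(-2 + (-3 - 7))))² = ((2/(-2 - 10))*(1 + 2/(-2 - 10)))² = ((2/(-12))*(1 + 2/(-12)))² = ((2*(-1/12))*(1 + 2*(-1/12)))² = (-(1 - ⅙)/6)² = (-⅙*⅚)² = (-5/36)² = 25/1296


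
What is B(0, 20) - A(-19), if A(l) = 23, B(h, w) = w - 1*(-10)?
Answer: 7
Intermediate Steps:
B(h, w) = 10 + w (B(h, w) = w + 10 = 10 + w)
B(0, 20) - A(-19) = (10 + 20) - 1*23 = 30 - 23 = 7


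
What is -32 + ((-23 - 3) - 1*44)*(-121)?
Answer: 8438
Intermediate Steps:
-32 + ((-23 - 3) - 1*44)*(-121) = -32 + (-26 - 44)*(-121) = -32 - 70*(-121) = -32 + 8470 = 8438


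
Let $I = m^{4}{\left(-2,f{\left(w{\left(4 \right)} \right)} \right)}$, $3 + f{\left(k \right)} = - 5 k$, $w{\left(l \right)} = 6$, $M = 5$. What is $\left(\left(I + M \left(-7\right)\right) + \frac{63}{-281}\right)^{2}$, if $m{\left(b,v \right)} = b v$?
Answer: $\frac{28429060761450882724}{78961} \approx 3.6004 \cdot 10^{14}$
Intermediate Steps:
$f{\left(k \right)} = -3 - 5 k$
$I = 18974736$ ($I = \left(- 2 \left(-3 - 30\right)\right)^{4} = \left(\left(-2\right) \left(-33\right)\right)^{4} = 66^{4} = 18974736$)
$\left(\left(I + M \left(-7\right)\right) + \frac{63}{-281}\right)^{2} = \left(\left(18974736 + 5 \left(-7\right)\right) + \frac{63}{-281}\right)^{2} = \left(\left(18974736 - 35\right) + 63 \left(- \frac{1}{281}\right)\right)^{2} = \left(18974701 - \frac{63}{281}\right)^{2} = \left(\frac{5331890918}{281}\right)^{2} = \frac{28429060761450882724}{78961}$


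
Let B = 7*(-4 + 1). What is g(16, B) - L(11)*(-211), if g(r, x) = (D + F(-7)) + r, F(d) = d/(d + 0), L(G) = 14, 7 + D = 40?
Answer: 3004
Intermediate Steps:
D = 33 (D = -7 + 40 = 33)
F(d) = 1 (F(d) = d/d = 1)
B = -21 (B = 7*(-3) = -21)
g(r, x) = 34 + r (g(r, x) = (33 + 1) + r = 34 + r)
g(16, B) - L(11)*(-211) = (34 + 16) - 14*(-211) = 50 - 1*(-2954) = 50 + 2954 = 3004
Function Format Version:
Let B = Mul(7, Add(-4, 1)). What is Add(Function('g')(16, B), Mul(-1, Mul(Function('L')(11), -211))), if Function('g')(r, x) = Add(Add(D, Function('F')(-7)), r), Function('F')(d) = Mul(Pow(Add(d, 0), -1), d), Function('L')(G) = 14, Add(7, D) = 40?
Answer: 3004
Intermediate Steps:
D = 33 (D = Add(-7, 40) = 33)
Function('F')(d) = 1 (Function('F')(d) = Mul(Pow(d, -1), d) = 1)
B = -21 (B = Mul(7, -3) = -21)
Function('g')(r, x) = Add(34, r) (Function('g')(r, x) = Add(Add(33, 1), r) = Add(34, r))
Add(Function('g')(16, B), Mul(-1, Mul(Function('L')(11), -211))) = Add(Add(34, 16), Mul(-1, Mul(14, -211))) = Add(50, Mul(-1, -2954)) = Add(50, 2954) = 3004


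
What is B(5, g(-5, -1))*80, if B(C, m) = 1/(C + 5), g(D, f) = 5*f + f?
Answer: 8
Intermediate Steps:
g(D, f) = 6*f
B(C, m) = 1/(5 + C)
B(5, g(-5, -1))*80 = 80/(5 + 5) = 80/10 = (⅒)*80 = 8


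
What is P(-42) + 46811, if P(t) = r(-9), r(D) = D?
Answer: 46802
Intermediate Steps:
P(t) = -9
P(-42) + 46811 = -9 + 46811 = 46802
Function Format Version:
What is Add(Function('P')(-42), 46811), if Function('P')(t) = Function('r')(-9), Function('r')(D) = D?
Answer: 46802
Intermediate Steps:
Function('P')(t) = -9
Add(Function('P')(-42), 46811) = Add(-9, 46811) = 46802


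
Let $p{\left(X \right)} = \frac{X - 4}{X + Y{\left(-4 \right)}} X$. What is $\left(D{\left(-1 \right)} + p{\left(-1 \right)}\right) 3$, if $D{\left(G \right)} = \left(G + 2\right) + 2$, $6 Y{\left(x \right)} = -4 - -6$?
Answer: $- \frac{27}{2} \approx -13.5$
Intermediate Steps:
$Y{\left(x \right)} = \frac{1}{3}$ ($Y{\left(x \right)} = \frac{-4 - -6}{6} = \frac{-4 + 6}{6} = \frac{1}{6} \cdot 2 = \frac{1}{3}$)
$D{\left(G \right)} = 4 + G$ ($D{\left(G \right)} = \left(2 + G\right) + 2 = 4 + G$)
$p{\left(X \right)} = \frac{X \left(-4 + X\right)}{\frac{1}{3} + X}$ ($p{\left(X \right)} = \frac{X - 4}{X + \frac{1}{3}} X = \frac{-4 + X}{\frac{1}{3} + X} X = \frac{X \left(-4 + X\right)}{\frac{1}{3} + X}$)
$\left(D{\left(-1 \right)} + p{\left(-1 \right)}\right) 3 = \left(\left(4 - 1\right) + 3 \left(-1\right) \frac{1}{1 + 3 \left(-1\right)} \left(-4 - 1\right)\right) 3 = \left(3 + 3 \left(-1\right) \frac{1}{1 - 3} \left(-5\right)\right) 3 = \left(3 + 3 \left(-1\right) \frac{1}{-2} \left(-5\right)\right) 3 = \left(3 + 3 \left(-1\right) \left(- \frac{1}{2}\right) \left(-5\right)\right) 3 = \left(3 - \frac{15}{2}\right) 3 = \left(- \frac{9}{2}\right) 3 = - \frac{27}{2}$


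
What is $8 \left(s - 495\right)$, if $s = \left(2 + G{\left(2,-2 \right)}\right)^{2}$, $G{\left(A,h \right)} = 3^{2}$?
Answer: $-2992$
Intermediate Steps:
$G{\left(A,h \right)} = 9$
$s = 121$ ($s = \left(2 + 9\right)^{2} = 11^{2} = 121$)
$8 \left(s - 495\right) = 8 \left(121 - 495\right) = 8 \left(-374\right) = -2992$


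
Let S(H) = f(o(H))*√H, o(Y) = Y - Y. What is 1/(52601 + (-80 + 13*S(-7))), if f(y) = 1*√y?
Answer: 1/52521 ≈ 1.9040e-5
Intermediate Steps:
o(Y) = 0
f(y) = √y
S(H) = 0 (S(H) = √0*√H = 0*√H = 0)
1/(52601 + (-80 + 13*S(-7))) = 1/(52601 + (-80 + 13*0)) = 1/(52601 + (-80 + 0)) = 1/(52601 - 80) = 1/52521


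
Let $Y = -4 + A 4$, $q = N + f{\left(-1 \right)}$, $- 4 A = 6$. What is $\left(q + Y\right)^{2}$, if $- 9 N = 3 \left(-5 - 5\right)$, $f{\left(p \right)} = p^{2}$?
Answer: $\frac{289}{9} \approx 32.111$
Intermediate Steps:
$A = - \frac{3}{2}$ ($A = \left(- \frac{1}{4}\right) 6 = - \frac{3}{2} \approx -1.5$)
$N = \frac{10}{3}$ ($N = - \frac{3 \left(-5 - 5\right)}{9} = - \frac{3 \left(-10\right)}{9} = \left(- \frac{1}{9}\right) \left(-30\right) = \frac{10}{3} \approx 3.3333$)
$q = \frac{13}{3}$ ($q = \frac{10}{3} + \left(-1\right)^{2} = \frac{10}{3} + 1 = \frac{13}{3} \approx 4.3333$)
$Y = -10$ ($Y = -4 - 6 = -10$)
$\left(q + Y\right)^{2} = \left(\frac{13}{3} - 10\right)^{2} = \left(- \frac{17}{3}\right)^{2} = \frac{289}{9}$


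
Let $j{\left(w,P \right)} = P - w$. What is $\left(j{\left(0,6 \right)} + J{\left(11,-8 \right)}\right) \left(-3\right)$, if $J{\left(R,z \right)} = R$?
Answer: $-51$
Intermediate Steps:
$\left(j{\left(0,6 \right)} + J{\left(11,-8 \right)}\right) \left(-3\right) = \left(\left(6 - 0\right) + 11\right) \left(-3\right) = \left(\left(6 + 0\right) + 11\right) \left(-3\right) = \left(6 + 11\right) \left(-3\right) = 17 \left(-3\right) = -51$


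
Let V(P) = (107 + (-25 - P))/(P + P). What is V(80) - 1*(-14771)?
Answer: 1181681/80 ≈ 14771.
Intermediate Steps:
V(P) = (82 - P)/(2*P) (V(P) = (82 - P)/((2*P)) = (82 - P)*(1/(2*P)) = (82 - P)/(2*P))
V(80) - 1*(-14771) = (½)*(82 - 1*80)/80 - 1*(-14771) = (½)*(1/80)*(82 - 80) + 14771 = (½)*(1/80)*2 + 14771 = 1/80 + 14771 = 1181681/80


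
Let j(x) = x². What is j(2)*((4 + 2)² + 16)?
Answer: 208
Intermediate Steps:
j(2)*((4 + 2)² + 16) = 2²*((4 + 2)² + 16) = 4*(6² + 16) = 4*(36 + 16) = 4*52 = 208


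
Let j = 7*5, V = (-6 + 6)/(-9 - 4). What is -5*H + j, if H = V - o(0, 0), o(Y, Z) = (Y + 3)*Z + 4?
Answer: 55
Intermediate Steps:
V = 0 (V = 0/(-13) = 0*(-1/13) = 0)
j = 35
o(Y, Z) = 4 + Z*(3 + Y) (o(Y, Z) = (3 + Y)*Z + 4 = Z*(3 + Y) + 4 = 4 + Z*(3 + Y))
H = -4 (H = 0 - (4 + 3*0 + 0*0) = 0 - (4 + 0 + 0) = 0 - 1*4 = 0 - 4 = -4)
-5*H + j = -5*(-4) + 35 = 20 + 35 = 55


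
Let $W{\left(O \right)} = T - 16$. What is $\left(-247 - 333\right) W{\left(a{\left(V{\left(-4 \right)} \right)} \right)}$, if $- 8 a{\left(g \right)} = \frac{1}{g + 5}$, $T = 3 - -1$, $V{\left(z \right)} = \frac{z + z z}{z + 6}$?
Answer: $6960$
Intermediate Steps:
$V{\left(z \right)} = \frac{z + z^{2}}{6 + z}$
$T = 4$ ($T = 3 + 1 = 4$)
$a{\left(g \right)} = - \frac{1}{8 \left(5 + g\right)}$ ($a{\left(g \right)} = - \frac{1}{8 \left(g + 5\right)} = - \frac{1}{8 \left(5 + g\right)}$)
$W{\left(O \right)} = -12$ ($W{\left(O \right)} = 4 - 16 = -12$)
$\left(-247 - 333\right) W{\left(a{\left(V{\left(-4 \right)} \right)} \right)} = \left(-247 - 333\right) \left(-12\right) = \left(-580\right) \left(-12\right) = 6960$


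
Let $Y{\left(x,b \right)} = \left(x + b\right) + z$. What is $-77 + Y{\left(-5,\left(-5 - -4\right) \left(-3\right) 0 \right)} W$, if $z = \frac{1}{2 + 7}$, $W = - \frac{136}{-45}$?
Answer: $- \frac{37169}{405} \approx -91.775$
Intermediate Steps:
$W = \frac{136}{45}$ ($W = \left(-136\right) \left(- \frac{1}{45}\right) = \frac{136}{45} \approx 3.0222$)
$z = \frac{1}{9} \approx 0.11111$
$Y{\left(x,b \right)} = \frac{1}{9} + b + x$ ($Y{\left(x,b \right)} = \left(x + b\right) + \frac{1}{9} = \left(b + x\right) + \frac{1}{9} = \frac{1}{9} + b + x$)
$-77 + Y{\left(-5,\left(-5 - -4\right) \left(-3\right) 0 \right)} W = -77 + \left(\frac{1}{9} + \left(-5 - -4\right) \left(-3\right) 0 - 5\right) \frac{136}{45} = -77 + \left(\frac{1}{9} + \left(-5 + 4\right) \left(-3\right) 0 - 5\right) \frac{136}{45} = -77 + \left(\frac{1}{9} + \left(-1\right) \left(-3\right) 0 - 5\right) \frac{136}{45} = -77 + \left(\frac{1}{9} + 3 \cdot 0 - 5\right) \frac{136}{45} = -77 + \left(\frac{1}{9} + 0 - 5\right) \frac{136}{45} = -77 - \frac{5984}{405} = - \frac{37169}{405}$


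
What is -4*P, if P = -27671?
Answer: 110684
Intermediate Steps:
-4*P = -4*(-27671) = 110684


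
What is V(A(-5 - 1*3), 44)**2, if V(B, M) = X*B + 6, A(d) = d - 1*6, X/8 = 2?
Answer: 47524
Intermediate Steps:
X = 16 (X = 8*2 = 16)
A(d) = -6 + d (A(d) = d - 6 = -6 + d)
V(B, M) = 6 + 16*B (V(B, M) = 16*B + 6 = 6 + 16*B)
V(A(-5 - 1*3), 44)**2 = (6 + 16*(-6 + (-5 - 1*3)))**2 = (6 + 16*(-6 + (-5 - 3)))**2 = (6 + 16*(-6 - 8))**2 = (6 + 16*(-14))**2 = (6 - 224)**2 = (-218)**2 = 47524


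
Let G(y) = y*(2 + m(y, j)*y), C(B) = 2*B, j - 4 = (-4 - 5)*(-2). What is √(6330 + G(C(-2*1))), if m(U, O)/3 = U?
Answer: √6130 ≈ 78.294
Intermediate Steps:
j = 22 (j = 4 + (-4 - 5)*(-2) = 4 - 9*(-2) = 4 + 18 = 22)
m(U, O) = 3*U
G(y) = y*(2 + 3*y²) (G(y) = y*(2 + (3*y)*y) = y*(2 + 3*y²))
√(6330 + G(C(-2*1))) = √(6330 + (2*(-2*1))*(2 + 3*(2*(-2*1))²)) = √(6330 + (2*(-2))*(2 + 3*(2*(-2))²)) = √(6330 - 4*(2 + 3*(-4)²)) = √(6330 - 4*(2 + 3*16)) = √(6330 - 4*(2 + 48)) = √(6330 - 4*50) = √(6330 - 200) = √6130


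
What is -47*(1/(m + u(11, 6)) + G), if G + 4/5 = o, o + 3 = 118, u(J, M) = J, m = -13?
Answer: -53439/10 ≈ -5343.9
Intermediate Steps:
o = 115 (o = -3 + 118 = 115)
G = 571/5 (G = -⅘ + 115 = 571/5 ≈ 114.20)
-47*(1/(m + u(11, 6)) + G) = -47*(1/(-13 + 11) + 571/5) = -47*(1/(-2) + 571/5) = -47*(-½ + 571/5) = -47*1137/10 = -53439/10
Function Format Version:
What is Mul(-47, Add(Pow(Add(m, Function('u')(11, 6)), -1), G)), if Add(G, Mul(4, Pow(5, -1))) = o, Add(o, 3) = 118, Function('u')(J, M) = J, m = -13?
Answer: Rational(-53439, 10) ≈ -5343.9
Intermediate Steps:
o = 115 (o = Add(-3, 118) = 115)
G = Rational(571, 5) (G = Add(Rational(-4, 5), 115) = Rational(571, 5) ≈ 114.20)
Mul(-47, Add(Pow(Add(m, Function('u')(11, 6)), -1), G)) = Mul(-47, Add(Pow(Add(-13, 11), -1), Rational(571, 5))) = Mul(-47, Add(Pow(-2, -1), Rational(571, 5))) = Mul(-47, Add(Rational(-1, 2), Rational(571, 5))) = Mul(-47, Rational(1137, 10)) = Rational(-53439, 10)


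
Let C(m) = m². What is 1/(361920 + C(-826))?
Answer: 1/1044196 ≈ 9.5767e-7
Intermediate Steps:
1/(361920 + C(-826)) = 1/(361920 + (-826)²) = 1/(361920 + 682276) = 1/1044196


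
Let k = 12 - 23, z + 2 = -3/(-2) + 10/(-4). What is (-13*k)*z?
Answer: -429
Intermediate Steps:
z = -3 (z = -2 + (-3/(-2) + 10/(-4)) = -2 + (-3*(-½) + 10*(-¼)) = -2 + (3/2 - 5/2) = -2 - 1 = -3)
k = -11
(-13*k)*z = -13*(-11)*(-3) = 143*(-3) = -429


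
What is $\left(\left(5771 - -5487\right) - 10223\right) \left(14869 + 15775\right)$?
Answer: $31716540$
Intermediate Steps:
$\left(\left(5771 - -5487\right) - 10223\right) \left(14869 + 15775\right) = \left(\left(5771 + 5487\right) - 10223\right) 30644 = \left(11258 - 10223\right) 30644 = 1035 \cdot 30644 = 31716540$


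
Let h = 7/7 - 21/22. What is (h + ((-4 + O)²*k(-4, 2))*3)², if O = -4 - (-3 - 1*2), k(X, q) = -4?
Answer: 5640625/484 ≈ 11654.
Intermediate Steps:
h = 1/22 (h = 7*(⅐) - 21*1/22 = 1 - 21/22 = 1/22 ≈ 0.045455)
O = 1 (O = -4 - (-3 - 2) = -4 - 1*(-5) = -4 + 5 = 1)
(h + ((-4 + O)²*k(-4, 2))*3)² = (1/22 + ((-4 + 1)²*(-4))*3)² = (1/22 + ((-3)²*(-4))*3)² = (1/22 + (9*(-4))*3)² = (1/22 - 36*3)² = (1/22 - 108)² = (-2375/22)² = 5640625/484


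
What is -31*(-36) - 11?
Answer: 1105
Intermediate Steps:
-31*(-36) - 11 = 1116 - 11 = 1105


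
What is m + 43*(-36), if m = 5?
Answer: -1543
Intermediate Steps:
m + 43*(-36) = 5 + 43*(-36) = 5 - 1548 = -1543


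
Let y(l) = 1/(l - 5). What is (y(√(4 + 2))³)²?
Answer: (5 - √6)⁻⁶ ≈ 0.0036328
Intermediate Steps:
y(l) = 1/(-5 + l)
(y(√(4 + 2))³)² = ((1/(-5 + √(4 + 2)))³)² = ((1/(-5 + √6))³)² = ((-5 + √6)⁻³)² = (-5 + √6)⁻⁶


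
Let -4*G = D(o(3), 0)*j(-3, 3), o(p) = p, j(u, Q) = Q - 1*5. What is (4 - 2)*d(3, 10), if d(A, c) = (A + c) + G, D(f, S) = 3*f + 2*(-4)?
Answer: 27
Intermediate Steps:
j(u, Q) = -5 + Q (j(u, Q) = Q - 5 = -5 + Q)
D(f, S) = -8 + 3*f (D(f, S) = 3*f - 8 = -8 + 3*f)
G = 1/2 (G = -(-8 + 3*3)*(-5 + 3)/4 = -(-8 + 9)*(-2)/4 = -(-2)/4 = -1/4*(-2) = 1/2 ≈ 0.50000)
d(A, c) = 1/2 + A + c (d(A, c) = (A + c) + 1/2 = 1/2 + A + c)
(4 - 2)*d(3, 10) = (4 - 2)*(1/2 + 3 + 10) = 2*(27/2) = 27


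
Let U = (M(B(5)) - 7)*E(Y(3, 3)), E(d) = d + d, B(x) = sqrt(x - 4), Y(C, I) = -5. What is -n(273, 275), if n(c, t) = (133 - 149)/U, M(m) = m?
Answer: 4/15 ≈ 0.26667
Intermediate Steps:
B(x) = sqrt(-4 + x)
E(d) = 2*d
U = 60 (U = (sqrt(-4 + 5) - 7)*(2*(-5)) = (sqrt(1) - 7)*(-10) = (1 - 7)*(-10) = -6*(-10) = 60)
n(c, t) = -4/15 (n(c, t) = (133 - 149)/60 = -16*1/60 = -4/15)
-n(273, 275) = -1*(-4/15) = 4/15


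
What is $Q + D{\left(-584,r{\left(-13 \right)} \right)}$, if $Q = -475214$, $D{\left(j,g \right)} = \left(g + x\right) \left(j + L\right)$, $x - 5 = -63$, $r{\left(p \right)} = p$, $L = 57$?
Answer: $-437797$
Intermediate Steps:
$x = -58$ ($x = 5 - 63 = -58$)
$D{\left(j,g \right)} = \left(-58 + g\right) \left(57 + j\right)$ ($D{\left(j,g \right)} = \left(g - 58\right) \left(j + 57\right) = \left(-58 + g\right) \left(57 + j\right)$)
$Q + D{\left(-584,r{\left(-13 \right)} \right)} = -475214 - -37417 = -475214 + \left(-3306 + 33872 - 741 + 7592\right) = -475214 + 37417 = -437797$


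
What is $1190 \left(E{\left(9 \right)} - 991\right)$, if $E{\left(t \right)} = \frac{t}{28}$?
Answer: $- \frac{2357815}{2} \approx -1.1789 \cdot 10^{6}$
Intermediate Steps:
$E{\left(t \right)} = \frac{t}{28}$ ($E{\left(t \right)} = t \frac{1}{28} = \frac{t}{28}$)
$1190 \left(E{\left(9 \right)} - 991\right) = 1190 \left(\frac{1}{28} \cdot 9 - 991\right) = 1190 \left(\frac{9}{28} - 991\right) = 1190 \left(- \frac{27739}{28}\right) = - \frac{2357815}{2}$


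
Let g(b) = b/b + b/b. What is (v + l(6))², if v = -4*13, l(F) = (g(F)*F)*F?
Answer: 400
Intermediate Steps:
g(b) = 2 (g(b) = 1 + 1 = 2)
l(F) = 2*F² (l(F) = (2*F)*F = 2*F²)
v = -52
(v + l(6))² = (-52 + 2*6²)² = (-52 + 2*36)² = (-52 + 72)² = 20² = 400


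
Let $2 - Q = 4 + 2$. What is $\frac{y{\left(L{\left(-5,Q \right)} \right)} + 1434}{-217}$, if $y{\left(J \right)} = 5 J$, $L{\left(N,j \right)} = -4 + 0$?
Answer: $- \frac{202}{31} \approx -6.5161$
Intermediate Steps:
$Q = -4$ ($Q = 2 - \left(4 + 2\right) = 2 - 6 = -4$)
$L{\left(N,j \right)} = -4$
$\frac{y{\left(L{\left(-5,Q \right)} \right)} + 1434}{-217} = \frac{5 \left(-4\right) + 1434}{-217} = - \frac{-20 + 1434}{217} = \left(- \frac{1}{217}\right) 1414 = - \frac{202}{31}$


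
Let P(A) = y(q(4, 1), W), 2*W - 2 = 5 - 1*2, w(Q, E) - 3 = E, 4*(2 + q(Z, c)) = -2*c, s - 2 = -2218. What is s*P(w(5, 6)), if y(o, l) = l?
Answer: -5540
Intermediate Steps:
s = -2216 (s = 2 - 2218 = -2216)
q(Z, c) = -2 - c/2 (q(Z, c) = -2 + (-2*c)/4 = -2 - c/2)
w(Q, E) = 3 + E
W = 5/2 (W = 1 + (5 - 1*2)/2 = 1 + (5 - 2)/2 = 1 + (½)*3 = 1 + 3/2 = 5/2 ≈ 2.5000)
P(A) = 5/2
s*P(w(5, 6)) = -2216*5/2 = -5540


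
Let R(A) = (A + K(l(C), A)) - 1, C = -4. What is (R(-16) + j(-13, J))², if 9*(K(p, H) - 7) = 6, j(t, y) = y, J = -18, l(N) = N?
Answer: 6724/9 ≈ 747.11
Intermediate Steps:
K(p, H) = 23/3 (K(p, H) = 7 + (⅑)*6 = 7 + ⅔ = 23/3)
R(A) = 20/3 + A (R(A) = (A + 23/3) - 1 = (23/3 + A) - 1 = 20/3 + A)
(R(-16) + j(-13, J))² = ((20/3 - 16) - 18)² = (-28/3 - 18)² = (-82/3)² = 6724/9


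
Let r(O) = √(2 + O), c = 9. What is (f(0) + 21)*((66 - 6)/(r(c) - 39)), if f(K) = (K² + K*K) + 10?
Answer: -7254/151 - 186*√11/151 ≈ -52.125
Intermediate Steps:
f(K) = 10 + 2*K² (f(K) = (K² + K²) + 10 = 2*K² + 10 = 10 + 2*K²)
(f(0) + 21)*((66 - 6)/(r(c) - 39)) = ((10 + 2*0²) + 21)*((66 - 6)/(√(2 + 9) - 39)) = ((10 + 2*0) + 21)*(60/(√11 - 39)) = ((10 + 0) + 21)*(60/(-39 + √11)) = (10 + 21)*(60/(-39 + √11)) = 31*(60/(-39 + √11)) = 1860/(-39 + √11)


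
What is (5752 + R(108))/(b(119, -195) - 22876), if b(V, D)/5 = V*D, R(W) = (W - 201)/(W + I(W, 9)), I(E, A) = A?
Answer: -224297/5417139 ≈ -0.041405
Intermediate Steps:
R(W) = (-201 + W)/(9 + W) (R(W) = (W - 201)/(W + 9) = (-201 + W)/(9 + W))
b(V, D) = 5*D*V (b(V, D) = 5*(V*D) = 5*(D*V) = 5*D*V)
(5752 + R(108))/(b(119, -195) - 22876) = (5752 + (-201 + 108)/(9 + 108))/(5*(-195)*119 - 22876) = (5752 - 93/117)/(-116025 - 22876) = (5752 + (1/117)*(-93))/(-138901) = (5752 - 31/39)*(-1/138901) = (224297/39)*(-1/138901) = -224297/5417139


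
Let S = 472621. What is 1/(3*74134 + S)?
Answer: 1/695023 ≈ 1.4388e-6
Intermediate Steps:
1/(3*74134 + S) = 1/(3*74134 + 472621) = 1/(222402 + 472621) = 1/695023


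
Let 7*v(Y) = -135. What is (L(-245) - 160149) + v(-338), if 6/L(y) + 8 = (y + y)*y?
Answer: -22431408239/140049 ≈ -1.6017e+5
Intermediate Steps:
L(y) = 6/(-8 + 2*y**2) (L(y) = 6/(-8 + (y + y)*y) = 6/(-8 + (2*y)*y) = 6/(-8 + 2*y**2))
v(Y) = -135/7 (v(Y) = (1/7)*(-135) = -135/7)
(L(-245) - 160149) + v(-338) = (3/(-4 + (-245)**2) - 160149) - 135/7 = (3/(-4 + 60025) - 160149) - 135/7 = (3/60021 - 160149) - 135/7 = (3*(1/60021) - 160149) - 135/7 = (1/20007 - 160149) - 135/7 = -3204101042/20007 - 135/7 = -22431408239/140049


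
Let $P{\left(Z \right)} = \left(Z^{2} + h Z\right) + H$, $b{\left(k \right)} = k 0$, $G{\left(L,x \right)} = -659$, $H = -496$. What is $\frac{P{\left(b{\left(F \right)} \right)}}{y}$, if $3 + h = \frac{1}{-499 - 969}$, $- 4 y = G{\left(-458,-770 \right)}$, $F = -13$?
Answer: $- \frac{1984}{659} \approx -3.0106$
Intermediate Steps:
$y = \frac{659}{4}$ ($y = \left(- \frac{1}{4}\right) \left(-659\right) = \frac{659}{4} \approx 164.75$)
$b{\left(k \right)} = 0$
$h = - \frac{4405}{1468}$ ($h = -3 + \frac{1}{-499 - 969} = -3 + \frac{1}{-1468} = -3 - \frac{1}{1468} = - \frac{4405}{1468} \approx -3.0007$)
$P{\left(Z \right)} = -496 + Z^{2} - \frac{4405 Z}{1468}$ ($P{\left(Z \right)} = \left(Z^{2} - \frac{4405 Z}{1468}\right) - 496 = -496 + Z^{2} - \frac{4405 Z}{1468}$)
$\frac{P{\left(b{\left(F \right)} \right)}}{y} = \frac{-496 + 0^{2} - 0}{\frac{659}{4}} = \left(-496 + 0 + 0\right) \frac{4}{659} = \left(-496\right) \frac{4}{659} = - \frac{1984}{659}$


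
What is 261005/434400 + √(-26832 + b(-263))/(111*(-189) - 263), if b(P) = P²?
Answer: 52201/86880 - √42337/21242 ≈ 0.59115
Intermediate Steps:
261005/434400 + √(-26832 + b(-263))/(111*(-189) - 263) = 261005/434400 + √(-26832 + (-263)²)/(111*(-189) - 263) = 261005*(1/434400) + √(-26832 + 69169)/(-20979 - 263) = 52201/86880 + √42337/(-21242) = 52201/86880 + √42337*(-1/21242) = 52201/86880 - √42337/21242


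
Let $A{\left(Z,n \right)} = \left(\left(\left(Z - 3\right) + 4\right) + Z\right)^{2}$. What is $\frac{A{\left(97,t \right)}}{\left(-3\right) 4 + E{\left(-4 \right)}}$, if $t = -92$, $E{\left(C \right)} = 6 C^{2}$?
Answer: $\frac{12675}{28} \approx 452.68$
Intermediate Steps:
$A{\left(Z,n \right)} = \left(1 + 2 Z\right)^{2}$ ($A{\left(Z,n \right)} = \left(\left(\left(-3 + Z\right) + 4\right) + Z\right)^{2} = \left(\left(1 + Z\right) + Z\right)^{2} = \left(1 + 2 Z\right)^{2}$)
$\frac{A{\left(97,t \right)}}{\left(-3\right) 4 + E{\left(-4 \right)}} = \frac{\left(1 + 2 \cdot 97\right)^{2}}{\left(-3\right) 4 + 6 \left(-4\right)^{2}} = \frac{\left(1 + 194\right)^{2}}{-12 + 6 \cdot 16} = \frac{195^{2}}{-12 + 96} = \frac{1}{84} \cdot 38025 = \frac{12675}{28}$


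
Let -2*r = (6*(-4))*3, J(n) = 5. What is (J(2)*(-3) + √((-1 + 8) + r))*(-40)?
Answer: 600 - 40*√43 ≈ 337.70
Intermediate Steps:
r = 36 (r = -6*(-4)*3/2 = -(-12)*3 = -½*(-72) = 36)
(J(2)*(-3) + √((-1 + 8) + r))*(-40) = (5*(-3) + √((-1 + 8) + 36))*(-40) = (-15 + √(7 + 36))*(-40) = (-15 + √43)*(-40) = 600 - 40*√43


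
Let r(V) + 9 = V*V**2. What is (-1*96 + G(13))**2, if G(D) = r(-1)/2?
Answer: 10201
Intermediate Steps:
r(V) = -9 + V**3 (r(V) = -9 + V*V**2 = -9 + V**3)
G(D) = -5 (G(D) = (-9 + (-1)**3)/2 = (-9 - 1)*(1/2) = -10*1/2 = -5)
(-1*96 + G(13))**2 = (-1*96 - 5)**2 = (-96 - 5)**2 = (-101)**2 = 10201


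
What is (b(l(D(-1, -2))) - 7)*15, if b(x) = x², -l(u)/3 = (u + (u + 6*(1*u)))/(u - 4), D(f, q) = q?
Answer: 855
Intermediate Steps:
l(u) = -24*u/(-4 + u) (l(u) = -3*(u + (u + 6*(1*u)))/(u - 4) = -3*(u + (u + 6*u))/(-4 + u) = -3*(u + 7*u)/(-4 + u) = -3*8*u/(-4 + u) = -24*u/(-4 + u))
(b(l(D(-1, -2))) - 7)*15 = ((-24*(-2)/(-4 - 2))² - 7)*15 = ((-24*(-2)/(-6))² - 7)*15 = ((-24*(-2)*(-⅙))² - 7)*15 = ((-8)² - 7)*15 = (64 - 7)*15 = 57*15 = 855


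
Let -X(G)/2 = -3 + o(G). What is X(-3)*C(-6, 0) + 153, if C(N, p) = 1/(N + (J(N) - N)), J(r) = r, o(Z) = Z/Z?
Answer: 457/3 ≈ 152.33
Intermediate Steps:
o(Z) = 1
X(G) = 4 (X(G) = -2*(-3 + 1) = -2*(-2) = 4)
C(N, p) = 1/N (C(N, p) = 1/(N + (N - N)) = 1/(N + 0) = 1/N)
X(-3)*C(-6, 0) + 153 = 4/(-6) + 153 = 4*(-⅙) + 153 = -⅔ + 153 = 457/3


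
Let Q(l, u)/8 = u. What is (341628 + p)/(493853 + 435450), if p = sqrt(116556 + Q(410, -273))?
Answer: 341628/929303 + 18*sqrt(353)/929303 ≈ 0.36798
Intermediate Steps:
Q(l, u) = 8*u
p = 18*sqrt(353) (p = sqrt(116556 + 8*(-273)) = sqrt(116556 - 2184) = sqrt(114372) = 18*sqrt(353) ≈ 338.19)
(341628 + p)/(493853 + 435450) = (341628 + 18*sqrt(353))/(493853 + 435450) = (341628 + 18*sqrt(353))/929303 = (341628 + 18*sqrt(353))*(1/929303) = 341628/929303 + 18*sqrt(353)/929303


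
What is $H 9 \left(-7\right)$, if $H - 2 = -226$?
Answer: $14112$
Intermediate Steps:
$H = -224$ ($H = 2 - 226 = -224$)
$H 9 \left(-7\right) = - 224 \cdot 9 \left(-7\right) = \left(-224\right) \left(-63\right) = 14112$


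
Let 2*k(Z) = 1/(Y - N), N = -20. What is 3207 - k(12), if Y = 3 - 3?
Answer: 128279/40 ≈ 3207.0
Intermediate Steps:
Y = 0
k(Z) = 1/40 (k(Z) = 1/(2*(0 - 1*(-20))) = 1/(2*(0 + 20)) = (½)/20 = (½)*(1/20) = 1/40)
3207 - k(12) = 3207 - 1*1/40 = 3207 - 1/40 = 128279/40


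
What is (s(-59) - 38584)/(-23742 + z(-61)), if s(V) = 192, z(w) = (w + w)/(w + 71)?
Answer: 191960/118771 ≈ 1.6162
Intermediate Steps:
z(w) = 2*w/(71 + w) (z(w) = (2*w)/(71 + w) = 2*w/(71 + w))
(s(-59) - 38584)/(-23742 + z(-61)) = (192 - 38584)/(-23742 + 2*(-61)/(71 - 61)) = -38392/(-23742 + 2*(-61)/10) = -38392/(-23742 + 2*(-61)*(⅒)) = -38392/(-23742 - 61/5) = -38392/(-118771/5) = -38392*(-5/118771) = 191960/118771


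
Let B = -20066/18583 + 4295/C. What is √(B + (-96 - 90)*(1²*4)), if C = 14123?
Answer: I*√51299255784363765961/262447709 ≈ 27.291*I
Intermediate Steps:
B = -203578133/262447709 (B = -20066/18583 + 4295/14123 = -203578133/262447709 ≈ -0.77569)
√(B + (-96 - 90)*(1²*4)) = √(-203578133/262447709 + (-96 - 90)*(1²*4)) = √(-203578133/262447709 - 186*4) = √(-203578133/262447709 - 744) = √(-195464673629/262447709) = I*√51299255784363765961/262447709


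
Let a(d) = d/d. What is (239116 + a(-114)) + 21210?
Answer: 260327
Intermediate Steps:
a(d) = 1
(239116 + a(-114)) + 21210 = (239116 + 1) + 21210 = 239117 + 21210 = 260327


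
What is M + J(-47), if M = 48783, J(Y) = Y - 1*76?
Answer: 48660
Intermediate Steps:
J(Y) = -76 + Y (J(Y) = Y - 76 = -76 + Y)
M + J(-47) = 48783 + (-76 - 47) = 48783 - 123 = 48660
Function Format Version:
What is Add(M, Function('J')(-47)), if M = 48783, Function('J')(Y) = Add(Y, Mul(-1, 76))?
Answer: 48660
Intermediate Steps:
Function('J')(Y) = Add(-76, Y) (Function('J')(Y) = Add(Y, -76) = Add(-76, Y))
Add(M, Function('J')(-47)) = Add(48783, Add(-76, -47)) = Add(48783, -123) = 48660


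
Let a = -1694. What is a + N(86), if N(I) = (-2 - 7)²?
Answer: -1613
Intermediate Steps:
N(I) = 81 (N(I) = (-9)² = 81)
a + N(86) = -1694 + 81 = -1613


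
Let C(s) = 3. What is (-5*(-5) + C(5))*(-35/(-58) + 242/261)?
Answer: 11186/261 ≈ 42.858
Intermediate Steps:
(-5*(-5) + C(5))*(-35/(-58) + 242/261) = (-5*(-5) + 3)*(-35/(-58) + 242/261) = (25 + 3)*(-35*(-1/58) + 242*(1/261)) = 28*(35/58 + 242/261) = 28*(799/522) = 11186/261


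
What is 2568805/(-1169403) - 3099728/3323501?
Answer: -12162257208689/3886512039903 ≈ -3.1293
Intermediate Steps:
2568805/(-1169403) - 3099728/3323501 = 2568805*(-1/1169403) - 3099728*1/3323501 = -2568805/1169403 - 3099728/3323501 = -12162257208689/3886512039903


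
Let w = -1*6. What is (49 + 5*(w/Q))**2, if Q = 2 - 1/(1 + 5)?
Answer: 128881/121 ≈ 1065.1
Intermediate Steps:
w = -6
Q = 11/6 (Q = 2 - 1/6 = 11/6 ≈ 1.8333)
(49 + 5*(w/Q))**2 = (49 + 5*(-6/11/6))**2 = (49 + 5*(-6*6/11))**2 = (49 + 5*(-36/11))**2 = (49 - 180/11)**2 = (359/11)**2 = 128881/121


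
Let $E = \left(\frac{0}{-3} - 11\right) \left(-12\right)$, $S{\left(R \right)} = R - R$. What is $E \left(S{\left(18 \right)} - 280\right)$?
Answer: $-36960$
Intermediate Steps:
$S{\left(R \right)} = 0$
$E = 132$ ($E = \left(0 \left(- \frac{1}{3}\right) - 11\right) \left(-12\right) = \left(0 - 11\right) \left(-12\right) = \left(-11\right) \left(-12\right) = 132$)
$E \left(S{\left(18 \right)} - 280\right) = 132 \left(0 - 280\right) = 132 \left(-280\right) = -36960$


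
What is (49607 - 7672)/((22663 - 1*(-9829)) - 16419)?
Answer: 41935/16073 ≈ 2.6090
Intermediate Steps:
(49607 - 7672)/((22663 - 1*(-9829)) - 16419) = 41935/((22663 + 9829) - 16419) = 41935/(32492 - 16419) = 41935/16073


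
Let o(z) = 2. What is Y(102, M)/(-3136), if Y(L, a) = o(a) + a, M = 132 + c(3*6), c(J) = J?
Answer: -19/392 ≈ -0.048469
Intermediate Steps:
M = 150 (M = 132 + 3*6 = 132 + 18 = 150)
Y(L, a) = 2 + a
Y(102, M)/(-3136) = (2 + 150)/(-3136) = 152*(-1/3136) = -19/392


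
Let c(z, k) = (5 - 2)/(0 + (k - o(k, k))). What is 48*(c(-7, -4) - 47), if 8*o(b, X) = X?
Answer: -16080/7 ≈ -2297.1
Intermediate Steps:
o(b, X) = X/8
c(z, k) = 24/(7*k) (c(z, k) = (5 - 2)/(0 + (k - k/8)) = 3/(0 + (k - k/8)) = 3/(0 + 7*k/8) = 3/((7*k/8)) = 3*(8/(7*k)) = 24/(7*k))
48*(c(-7, -4) - 47) = 48*((24/7)/(-4) - 47) = 48*((24/7)*(-¼) - 47) = 48*(-6/7 - 47) = 48*(-335/7) = -16080/7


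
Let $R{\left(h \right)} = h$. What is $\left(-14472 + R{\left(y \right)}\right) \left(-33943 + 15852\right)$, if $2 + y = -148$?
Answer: $264526602$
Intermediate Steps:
$y = -150$ ($y = -2 - 148 = -150$)
$\left(-14472 + R{\left(y \right)}\right) \left(-33943 + 15852\right) = \left(-14472 - 150\right) \left(-33943 + 15852\right) = \left(-14622\right) \left(-18091\right) = 264526602$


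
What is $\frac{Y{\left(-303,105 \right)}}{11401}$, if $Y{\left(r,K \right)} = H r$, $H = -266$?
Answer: $\frac{80598}{11401} \approx 7.0694$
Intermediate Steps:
$Y{\left(r,K \right)} = - 266 r$
$\frac{Y{\left(-303,105 \right)}}{11401} = \frac{\left(-266\right) \left(-303\right)}{11401} = 80598 \cdot \frac{1}{11401} = \frac{80598}{11401}$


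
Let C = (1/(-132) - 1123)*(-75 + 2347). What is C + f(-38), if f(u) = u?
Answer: -84199870/33 ≈ -2.5515e+6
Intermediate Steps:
C = -84198616/33 (C = (-1/132 - 1123)*2272 = -148237/132*2272 = -84198616/33 ≈ -2.5515e+6)
C + f(-38) = -84198616/33 - 38 = -84199870/33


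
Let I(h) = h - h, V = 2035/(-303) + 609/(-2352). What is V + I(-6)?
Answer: -236707/33936 ≈ -6.9751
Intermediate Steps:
V = -236707/33936 (V = 2035*(-1/303) + 609*(-1/2352) = -2035/303 - 29/112 = -236707/33936 ≈ -6.9751)
I(h) = 0
V + I(-6) = -236707/33936 + 0 = -236707/33936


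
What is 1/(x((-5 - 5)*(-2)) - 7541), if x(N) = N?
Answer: -1/7521 ≈ -0.00013296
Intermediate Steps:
1/(x((-5 - 5)*(-2)) - 7541) = 1/((-5 - 5)*(-2) - 7541) = 1/(-10*(-2) - 7541) = 1/(20 - 7541) = 1/(-7521) = -1/7521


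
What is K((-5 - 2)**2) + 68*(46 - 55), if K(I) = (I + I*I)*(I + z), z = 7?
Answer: 136588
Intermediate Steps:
K(I) = (7 + I)*(I + I**2) (K(I) = (I + I*I)*(I + 7) = (I + I**2)*(7 + I) = (7 + I)*(I + I**2))
K((-5 - 2)**2) + 68*(46 - 55) = (-5 - 2)**2*(7 + ((-5 - 2)**2)**2 + 8*(-5 - 2)**2) + 68*(46 - 55) = (-7)**2*(7 + ((-7)**2)**2 + 8*(-7)**2) + 68*(-9) = 49*(7 + 49**2 + 8*49) - 612 = 49*(7 + 2401 + 392) - 612 = 49*2800 - 612 = 137200 - 612 = 136588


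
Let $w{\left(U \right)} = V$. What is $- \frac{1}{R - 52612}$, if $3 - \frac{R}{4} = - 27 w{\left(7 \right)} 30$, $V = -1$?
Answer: $\frac{1}{55840} \approx 1.7908 \cdot 10^{-5}$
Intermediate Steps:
$w{\left(U \right)} = -1$
$R = -3228$ ($R = 12 - 4 \left(-27\right) \left(-1\right) 30 = 12 - 4 \cdot 27 \cdot 30 = 12 - 3240 = -3228$)
$- \frac{1}{R - 52612} = - \frac{1}{-3228 - 52612} = - \frac{1}{-55840} = \left(-1\right) \left(- \frac{1}{55840}\right) = \frac{1}{55840}$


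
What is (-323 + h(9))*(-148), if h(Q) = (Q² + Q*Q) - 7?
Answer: 24864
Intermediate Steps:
h(Q) = -7 + 2*Q² (h(Q) = (Q² + Q²) - 7 = 2*Q² - 7 = -7 + 2*Q²)
(-323 + h(9))*(-148) = (-323 + (-7 + 2*9²))*(-148) = (-323 + (-7 + 2*81))*(-148) = (-323 + (-7 + 162))*(-148) = (-323 + 155)*(-148) = -168*(-148) = 24864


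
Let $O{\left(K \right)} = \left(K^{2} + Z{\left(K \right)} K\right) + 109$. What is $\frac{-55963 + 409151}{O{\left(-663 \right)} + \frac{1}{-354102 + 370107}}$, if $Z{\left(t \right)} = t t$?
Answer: $- \frac{1413193485}{1164342019211} \approx -0.0012137$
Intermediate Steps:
$Z{\left(t \right)} = t^{2}$
$O{\left(K \right)} = 109 + K^{2} + K^{3}$ ($O{\left(K \right)} = \left(K^{2} + K^{2} K\right) + 109 = \left(K^{2} + K^{3}\right) + 109 = 109 + K^{2} + K^{3}$)
$\frac{-55963 + 409151}{O{\left(-663 \right)} + \frac{1}{-354102 + 370107}} = \frac{-55963 + 409151}{\left(109 + \left(-663\right)^{2} + \left(-663\right)^{3}\right) + \frac{1}{-354102 + 370107}} = \frac{353188}{\left(109 + 439569 - 291434247\right) + \frac{1}{16005}} = \frac{353188}{-290994569 + \frac{1}{16005}} = \frac{353188}{- \frac{4657368076844}{16005}} = 353188 \left(- \frac{16005}{4657368076844}\right) = - \frac{1413193485}{1164342019211}$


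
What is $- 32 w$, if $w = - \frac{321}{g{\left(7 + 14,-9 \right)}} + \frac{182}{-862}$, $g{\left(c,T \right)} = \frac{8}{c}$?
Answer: $\frac{11624396}{431} \approx 26971.0$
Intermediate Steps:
$w = - \frac{2906099}{3448}$ ($w = - \frac{321}{8 \frac{1}{7 + 14}} + \frac{182}{-862} = - \frac{321}{8 \cdot \frac{1}{21}} + 182 \left(- \frac{1}{862}\right) = - \frac{321}{8 \cdot \frac{1}{21}} - \frac{91}{431} = - \frac{321}{\frac{8}{21}} - \frac{91}{431} = \left(-321\right) \frac{21}{8} - \frac{91}{431} = - \frac{6741}{8} - \frac{91}{431} = - \frac{2906099}{3448} \approx -842.84$)
$- 32 w = \left(-32\right) \left(- \frac{2906099}{3448}\right) = \frac{11624396}{431}$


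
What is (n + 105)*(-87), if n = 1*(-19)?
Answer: -7482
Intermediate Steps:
n = -19
(n + 105)*(-87) = (-19 + 105)*(-87) = 86*(-87) = -7482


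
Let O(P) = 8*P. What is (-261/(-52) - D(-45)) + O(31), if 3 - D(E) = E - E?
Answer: 13001/52 ≈ 250.02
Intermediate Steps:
D(E) = 3 (D(E) = 3 - (E - E) = 3 - 1*0 = 3 + 0 = 3)
(-261/(-52) - D(-45)) + O(31) = (-261/(-52) - 1*3) + 8*31 = (-261*(-1/52) - 3) + 248 = (261/52 - 3) + 248 = 105/52 + 248 = 13001/52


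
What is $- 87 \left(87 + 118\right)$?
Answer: $-17835$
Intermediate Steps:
$- 87 \left(87 + 118\right) = \left(-87\right) 205 = -17835$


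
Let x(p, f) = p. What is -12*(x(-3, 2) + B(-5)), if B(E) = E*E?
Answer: -264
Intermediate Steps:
B(E) = E²
-12*(x(-3, 2) + B(-5)) = -12*(-3 + (-5)²) = -12*(-3 + 25) = -12*22 = -264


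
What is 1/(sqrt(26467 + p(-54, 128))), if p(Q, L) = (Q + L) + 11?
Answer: sqrt(6638)/13276 ≈ 0.0061369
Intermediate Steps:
p(Q, L) = 11 + L + Q (p(Q, L) = (L + Q) + 11 = 11 + L + Q)
1/(sqrt(26467 + p(-54, 128))) = 1/(sqrt(26467 + (11 + 128 - 54))) = 1/(sqrt(26467 + 85)) = 1/(sqrt(26552)) = 1/(2*sqrt(6638)) = sqrt(6638)/13276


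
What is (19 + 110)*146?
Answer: 18834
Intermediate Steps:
(19 + 110)*146 = 129*146 = 18834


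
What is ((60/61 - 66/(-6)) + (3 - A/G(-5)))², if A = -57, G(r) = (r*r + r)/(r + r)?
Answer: 2719201/14884 ≈ 182.69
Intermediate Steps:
G(r) = (r + r²)/(2*r) (G(r) = (r² + r)/((2*r)) = (r + r²)*(1/(2*r)) = (r + r²)/(2*r))
((60/61 - 66/(-6)) + (3 - A/G(-5)))² = ((60/61 - 66/(-6)) + (3 - (-57)/(½ + (½)*(-5))))² = ((60*(1/61) - 66*(-⅙)) + (3 - (-57)/(½ - 5/2)))² = ((60/61 + 11) + (3 - (-57)/(-2)))² = (731/61 + (3 - (-57)*(-1)/2))² = (731/61 + (3 - 1*57/2))² = (731/61 + (3 - 57/2))² = (731/61 - 51/2)² = (-1649/122)² = 2719201/14884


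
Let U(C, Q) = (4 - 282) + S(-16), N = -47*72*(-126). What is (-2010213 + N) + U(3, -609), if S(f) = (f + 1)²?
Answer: -1583882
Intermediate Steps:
N = 426384 (N = -3384*(-126) = 426384)
S(f) = (1 + f)²
U(C, Q) = -53 (U(C, Q) = (4 - 282) + (1 - 16)² = -278 + (-15)² = -278 + 225 = -53)
(-2010213 + N) + U(3, -609) = (-2010213 + 426384) - 53 = -1583829 - 53 = -1583882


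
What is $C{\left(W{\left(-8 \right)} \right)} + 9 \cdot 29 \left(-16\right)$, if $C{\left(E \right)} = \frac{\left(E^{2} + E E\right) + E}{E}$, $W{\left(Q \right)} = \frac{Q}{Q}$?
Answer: $-4173$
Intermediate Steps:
$W{\left(Q \right)} = 1$
$C{\left(E \right)} = \frac{E + 2 E^{2}}{E}$ ($C{\left(E \right)} = \frac{\left(E^{2} + E^{2}\right) + E}{E} = \frac{2 E^{2} + E}{E} = \frac{E + 2 E^{2}}{E}$)
$C{\left(W{\left(-8 \right)} \right)} + 9 \cdot 29 \left(-16\right) = \left(1 + 2 \cdot 1\right) + 9 \cdot 29 \left(-16\right) = \left(1 + 2\right) + 261 \left(-16\right) = 3 - 4176 = -4173$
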